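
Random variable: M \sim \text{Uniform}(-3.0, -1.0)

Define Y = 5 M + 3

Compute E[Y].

For Y = 5M + 3:
E[Y] = 5 * E[M] + 3
E[M] = (-3 - 1)/2 = -2
E[Y] = 5 * (-2) + 3 = -7

-7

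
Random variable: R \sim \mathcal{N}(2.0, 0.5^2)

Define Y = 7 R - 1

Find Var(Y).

For Y = aR + b: Var(Y) = a² * Var(R)
Var(R) = 0.5^2 = 0.25
Var(Y) = 7² * 0.25 = 49 * 0.25 = 12.25

12.25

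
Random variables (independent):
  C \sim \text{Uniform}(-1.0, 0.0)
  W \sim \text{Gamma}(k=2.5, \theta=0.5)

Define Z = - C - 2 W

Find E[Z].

E[Z] = -1*E[C] - 2*E[W]
E[C] = -0.5
E[W] = 1.25
E[Z] = -1*(-0.5) - 2*1.25 = -2

-2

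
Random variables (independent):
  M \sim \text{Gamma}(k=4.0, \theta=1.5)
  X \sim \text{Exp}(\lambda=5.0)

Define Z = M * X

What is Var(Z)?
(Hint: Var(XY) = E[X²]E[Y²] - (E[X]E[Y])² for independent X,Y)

Var(XY) = E[X²]E[Y²] - (E[X]E[Y])²
E[M] = 6, Var(M) = 9
E[X] = 0.2, Var(X) = 0.04
E[M²] = 9 + 6² = 45
E[X²] = 0.04 + 0.2² = 0.08
Var(Z) = 45*0.08 - (6*0.2)²
= 3.6 - 1.44 = 2.16

2.16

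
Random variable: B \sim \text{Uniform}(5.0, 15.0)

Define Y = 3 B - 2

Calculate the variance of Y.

For Y = aB + b: Var(Y) = a² * Var(B)
Var(B) = (15 - 5)^2/12 = 8.3333333
Var(Y) = 3² * 8.3333333 = 9 * 8.3333333 = 75

75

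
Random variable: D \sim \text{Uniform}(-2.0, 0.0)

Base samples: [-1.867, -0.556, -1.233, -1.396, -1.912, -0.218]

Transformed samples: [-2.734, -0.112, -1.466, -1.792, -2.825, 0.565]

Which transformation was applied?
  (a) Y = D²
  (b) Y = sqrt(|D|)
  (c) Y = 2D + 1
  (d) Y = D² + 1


Checking option (c) Y = 2D + 1:
  D = -1.867 -> Y = -2.734 ✓
  D = -0.556 -> Y = -0.112 ✓
  D = -1.233 -> Y = -1.466 ✓
All samples match this transformation.

(c) 2D + 1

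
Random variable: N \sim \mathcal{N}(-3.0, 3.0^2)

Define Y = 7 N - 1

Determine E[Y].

For Y = 7N - 1:
E[Y] = 7 * E[N] - 1
E[N] = -3.0 = -3
E[Y] = 7 * (-3) - 1 = -22

-22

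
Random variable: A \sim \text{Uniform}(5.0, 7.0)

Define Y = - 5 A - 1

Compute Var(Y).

For Y = aA + b: Var(Y) = a² * Var(A)
Var(A) = (7 - 5)^2/12 = 0.33333333
Var(Y) = (-5)² * 0.33333333 = 25 * 0.33333333 = 8.3333333

8.3333333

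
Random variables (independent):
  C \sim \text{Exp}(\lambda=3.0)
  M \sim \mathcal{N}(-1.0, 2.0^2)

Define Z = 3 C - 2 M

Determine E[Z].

E[Z] = 3*E[C] - 2*E[M]
E[C] = 0.33333333
E[M] = -1
E[Z] = 3*0.33333333 - 2*(-1) = 3

3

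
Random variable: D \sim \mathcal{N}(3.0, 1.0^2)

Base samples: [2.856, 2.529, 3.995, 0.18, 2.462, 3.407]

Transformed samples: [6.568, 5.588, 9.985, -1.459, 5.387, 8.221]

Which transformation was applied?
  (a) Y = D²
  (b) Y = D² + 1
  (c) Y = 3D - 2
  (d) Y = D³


Checking option (c) Y = 3D - 2:
  D = 2.856 -> Y = 6.568 ✓
  D = 2.529 -> Y = 5.588 ✓
  D = 3.995 -> Y = 9.985 ✓
All samples match this transformation.

(c) 3D - 2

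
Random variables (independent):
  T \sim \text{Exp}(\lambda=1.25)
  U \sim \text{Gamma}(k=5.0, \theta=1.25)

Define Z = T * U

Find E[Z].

For independent RVs: E[XY] = E[X]*E[Y]
E[T] = 0.8
E[U] = 6.25
E[Z] = 0.8 * 6.25 = 5

5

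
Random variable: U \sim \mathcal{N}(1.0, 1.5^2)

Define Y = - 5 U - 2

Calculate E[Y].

For Y = -5U - 2:
E[Y] = -5 * E[U] - 2
E[U] = 1.0 = 1
E[Y] = -5 * 1 - 2 = -7

-7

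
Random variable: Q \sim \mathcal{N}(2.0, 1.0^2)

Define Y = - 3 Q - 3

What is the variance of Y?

For Y = aQ + b: Var(Y) = a² * Var(Q)
Var(Q) = 1.0^2 = 1
Var(Y) = (-3)² * 1 = 9 * 1 = 9

9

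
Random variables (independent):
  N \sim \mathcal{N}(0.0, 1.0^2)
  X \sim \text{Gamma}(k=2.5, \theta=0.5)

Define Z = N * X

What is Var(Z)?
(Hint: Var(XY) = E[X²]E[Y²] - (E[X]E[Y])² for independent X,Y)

Var(XY) = E[X²]E[Y²] - (E[X]E[Y])²
E[N] = 0, Var(N) = 1
E[X] = 1.25, Var(X) = 0.625
E[N²] = 1 + 0² = 1
E[X²] = 0.625 + 1.25² = 2.1875
Var(Z) = 1*2.1875 - (0*1.25)²
= 2.1875 - 0 = 2.1875

2.1875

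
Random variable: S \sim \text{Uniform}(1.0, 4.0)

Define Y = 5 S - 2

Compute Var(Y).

For Y = aS + b: Var(Y) = a² * Var(S)
Var(S) = (4 - 1)^2/12 = 0.75
Var(Y) = 5² * 0.75 = 25 * 0.75 = 18.75

18.75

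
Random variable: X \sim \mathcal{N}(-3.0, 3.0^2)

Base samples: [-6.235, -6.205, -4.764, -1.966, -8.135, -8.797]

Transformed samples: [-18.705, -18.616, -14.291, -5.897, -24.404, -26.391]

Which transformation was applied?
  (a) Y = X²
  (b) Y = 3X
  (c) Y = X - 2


Checking option (b) Y = 3X:
  X = -6.235 -> Y = -18.705 ✓
  X = -6.205 -> Y = -18.616 ✓
  X = -4.764 -> Y = -14.291 ✓
All samples match this transformation.

(b) 3X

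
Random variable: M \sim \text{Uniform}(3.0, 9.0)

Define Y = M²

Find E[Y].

Using E[X²] = Var(X) + (E[X])²:
E[M] = 6
Var(M) = (9 - 3)^2/12 = 3
E[M²] = 3 + 6² = 3 + 36 = 39

39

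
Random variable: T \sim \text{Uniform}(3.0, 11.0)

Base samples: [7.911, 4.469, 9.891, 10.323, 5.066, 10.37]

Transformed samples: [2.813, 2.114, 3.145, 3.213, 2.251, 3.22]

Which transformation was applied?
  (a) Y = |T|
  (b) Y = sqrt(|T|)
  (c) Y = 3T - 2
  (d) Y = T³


Checking option (b) Y = sqrt(|T|):
  T = 7.911 -> Y = 2.813 ✓
  T = 4.469 -> Y = 2.114 ✓
  T = 9.891 -> Y = 3.145 ✓
All samples match this transformation.

(b) sqrt(|T|)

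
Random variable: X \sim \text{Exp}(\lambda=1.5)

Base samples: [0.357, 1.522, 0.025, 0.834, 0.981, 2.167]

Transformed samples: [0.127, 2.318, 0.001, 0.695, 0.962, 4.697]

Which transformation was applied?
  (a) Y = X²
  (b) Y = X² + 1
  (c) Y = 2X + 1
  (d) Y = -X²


Checking option (a) Y = X²:
  X = 0.357 -> Y = 0.127 ✓
  X = 1.522 -> Y = 2.318 ✓
  X = 0.025 -> Y = 0.001 ✓
All samples match this transformation.

(a) X²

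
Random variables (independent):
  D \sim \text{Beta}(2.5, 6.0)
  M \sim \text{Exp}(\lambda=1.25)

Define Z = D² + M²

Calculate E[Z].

E[Z] = E[D²] + E[M²]
E[D²] = Var(D) + E[D]² = 0.021853943 + 0.08650519 = 0.10835913
E[M²] = Var(M) + E[M]² = 0.64 + 0.64 = 1.28
E[Z] = 0.10835913 + 1.28 = 1.3883591

1.3883591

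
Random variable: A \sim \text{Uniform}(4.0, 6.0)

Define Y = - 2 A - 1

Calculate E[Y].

For Y = -2A - 1:
E[Y] = -2 * E[A] - 1
E[A] = (4 + 6)/2 = 5
E[Y] = -2 * 5 - 1 = -11

-11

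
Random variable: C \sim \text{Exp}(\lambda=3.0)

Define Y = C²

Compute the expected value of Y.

E[C²] = Var(C) + (E[C])² = 0.11111111 + 0.11111111 = 0.22222222

0.22222222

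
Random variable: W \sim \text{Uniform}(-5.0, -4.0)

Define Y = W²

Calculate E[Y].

E[W²] = Var(W) + (E[W])² = 0.083333333 + 20.25 = 20.333333

20.333333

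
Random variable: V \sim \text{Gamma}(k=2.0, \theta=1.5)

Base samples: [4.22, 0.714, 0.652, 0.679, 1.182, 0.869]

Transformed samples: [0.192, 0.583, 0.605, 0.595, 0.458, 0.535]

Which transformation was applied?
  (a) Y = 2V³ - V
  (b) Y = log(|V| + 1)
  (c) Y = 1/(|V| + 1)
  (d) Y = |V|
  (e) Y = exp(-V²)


Checking option (c) Y = 1/(|V| + 1):
  V = 4.22 -> Y = 0.192 ✓
  V = 0.714 -> Y = 0.583 ✓
  V = 0.652 -> Y = 0.605 ✓
All samples match this transformation.

(c) 1/(|V| + 1)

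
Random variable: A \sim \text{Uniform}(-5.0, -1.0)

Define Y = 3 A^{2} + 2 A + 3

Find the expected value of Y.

E[Y] = 3*E[A²] + 2*E[A] + 3
E[A] = -3
E[A²] = Var(A) + (E[A])² = 1.3333333 + 9 = 10.333333
E[Y] = 3*10.333333 + 2*(-3) + 3 = 28

28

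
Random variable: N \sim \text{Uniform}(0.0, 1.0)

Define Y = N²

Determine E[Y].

Using E[X²] = Var(X) + (E[X])²:
E[N] = 0.5
Var(N) = (1 - 0)^2/12 = 0.083333333
E[N²] = 0.083333333 + 0.5² = 0.083333333 + 0.25 = 0.33333333

0.33333333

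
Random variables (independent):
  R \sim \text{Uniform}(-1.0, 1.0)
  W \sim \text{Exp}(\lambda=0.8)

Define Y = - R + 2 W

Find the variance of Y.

For independent RVs: Var(aX + bY) = a²Var(X) + b²Var(Y)
Var(R) = 0.33333333
Var(W) = 1.5625
Var(Y) = (-1)²*0.33333333 + 2²*1.5625
= 1*0.33333333 + 4*1.5625 = 6.5833333

6.5833333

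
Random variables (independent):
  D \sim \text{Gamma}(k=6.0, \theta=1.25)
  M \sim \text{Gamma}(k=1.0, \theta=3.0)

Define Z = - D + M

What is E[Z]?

E[Z] = -1*E[D] + 1*E[M]
E[D] = 7.5
E[M] = 3
E[Z] = -1*7.5 + 1*3 = -4.5

-4.5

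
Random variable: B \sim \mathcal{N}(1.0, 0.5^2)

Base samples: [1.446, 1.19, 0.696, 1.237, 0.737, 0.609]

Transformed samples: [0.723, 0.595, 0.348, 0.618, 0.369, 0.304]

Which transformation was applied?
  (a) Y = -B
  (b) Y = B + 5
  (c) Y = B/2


Checking option (c) Y = B/2:
  B = 1.446 -> Y = 0.723 ✓
  B = 1.19 -> Y = 0.595 ✓
  B = 0.696 -> Y = 0.348 ✓
All samples match this transformation.

(c) B/2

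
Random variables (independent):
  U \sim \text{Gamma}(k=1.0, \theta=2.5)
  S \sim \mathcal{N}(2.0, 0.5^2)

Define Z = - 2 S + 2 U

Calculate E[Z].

E[Z] = 2*E[U] - 2*E[S]
E[U] = 2.5
E[S] = 2
E[Z] = 2*2.5 - 2*2 = 1

1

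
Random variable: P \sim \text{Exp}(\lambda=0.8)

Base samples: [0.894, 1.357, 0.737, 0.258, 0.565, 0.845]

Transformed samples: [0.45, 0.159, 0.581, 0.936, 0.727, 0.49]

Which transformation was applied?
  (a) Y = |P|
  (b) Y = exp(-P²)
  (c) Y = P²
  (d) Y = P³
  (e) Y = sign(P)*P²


Checking option (b) Y = exp(-P²):
  P = 0.894 -> Y = 0.45 ✓
  P = 1.357 -> Y = 0.159 ✓
  P = 0.737 -> Y = 0.581 ✓
All samples match this transformation.

(b) exp(-P²)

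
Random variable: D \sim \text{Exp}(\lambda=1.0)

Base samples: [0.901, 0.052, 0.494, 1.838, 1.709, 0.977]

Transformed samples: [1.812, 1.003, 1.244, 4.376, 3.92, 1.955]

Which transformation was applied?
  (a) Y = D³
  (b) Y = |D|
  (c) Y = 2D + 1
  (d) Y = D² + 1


Checking option (d) Y = D² + 1:
  D = 0.901 -> Y = 1.812 ✓
  D = 0.052 -> Y = 1.003 ✓
  D = 0.494 -> Y = 1.244 ✓
All samples match this transformation.

(d) D² + 1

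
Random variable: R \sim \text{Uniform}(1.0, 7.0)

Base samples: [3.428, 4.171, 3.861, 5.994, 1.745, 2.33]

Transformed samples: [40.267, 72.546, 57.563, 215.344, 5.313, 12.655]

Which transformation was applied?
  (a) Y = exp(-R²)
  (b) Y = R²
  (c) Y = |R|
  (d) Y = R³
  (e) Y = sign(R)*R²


Checking option (d) Y = R³:
  R = 3.428 -> Y = 40.267 ✓
  R = 4.171 -> Y = 72.546 ✓
  R = 3.861 -> Y = 57.563 ✓
All samples match this transformation.

(d) R³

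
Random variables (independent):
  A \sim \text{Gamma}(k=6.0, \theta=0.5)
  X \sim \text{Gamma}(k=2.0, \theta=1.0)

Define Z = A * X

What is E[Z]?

For independent RVs: E[XY] = E[X]*E[Y]
E[A] = 3
E[X] = 2
E[Z] = 3 * 2 = 6

6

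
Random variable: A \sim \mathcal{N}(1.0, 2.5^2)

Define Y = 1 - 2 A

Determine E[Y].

For Y = -2A + 1:
E[Y] = -2 * E[A] + 1
E[A] = 1.0 = 1
E[Y] = -2 * 1 + 1 = -1

-1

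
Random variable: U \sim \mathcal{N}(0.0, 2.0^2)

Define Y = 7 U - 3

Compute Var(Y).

For Y = aU + b: Var(Y) = a² * Var(U)
Var(U) = 2.0^2 = 4
Var(Y) = 7² * 4 = 49 * 4 = 196

196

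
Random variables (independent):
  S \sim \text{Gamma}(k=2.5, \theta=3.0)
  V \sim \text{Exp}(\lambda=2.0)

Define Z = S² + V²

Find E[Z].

E[Z] = E[S²] + E[V²]
E[S²] = Var(S) + E[S]² = 22.5 + 56.25 = 78.75
E[V²] = Var(V) + E[V]² = 0.25 + 0.25 = 0.5
E[Z] = 78.75 + 0.5 = 79.25

79.25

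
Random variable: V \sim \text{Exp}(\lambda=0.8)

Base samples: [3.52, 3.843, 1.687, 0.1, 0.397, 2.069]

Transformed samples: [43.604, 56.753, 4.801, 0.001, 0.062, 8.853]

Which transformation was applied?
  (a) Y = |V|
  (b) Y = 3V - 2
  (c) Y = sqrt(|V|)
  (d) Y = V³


Checking option (d) Y = V³:
  V = 3.52 -> Y = 43.604 ✓
  V = 3.843 -> Y = 56.753 ✓
  V = 1.687 -> Y = 4.801 ✓
All samples match this transformation.

(d) V³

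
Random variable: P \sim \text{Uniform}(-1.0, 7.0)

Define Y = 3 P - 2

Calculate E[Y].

For Y = 3P - 2:
E[Y] = 3 * E[P] - 2
E[P] = (-1 + 7)/2 = 3
E[Y] = 3 * 3 - 2 = 7

7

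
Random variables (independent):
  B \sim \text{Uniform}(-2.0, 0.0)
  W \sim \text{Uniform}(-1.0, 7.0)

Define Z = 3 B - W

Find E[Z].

E[Z] = 3*E[B] - 1*E[W]
E[B] = -1
E[W] = 3
E[Z] = 3*(-1) - 1*3 = -6

-6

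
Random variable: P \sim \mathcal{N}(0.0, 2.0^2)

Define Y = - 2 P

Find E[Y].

For Y = -2P:
E[Y] = -2 * E[P]
E[P] = 0.0 = 0
E[Y] = -2 * 0 = 0

0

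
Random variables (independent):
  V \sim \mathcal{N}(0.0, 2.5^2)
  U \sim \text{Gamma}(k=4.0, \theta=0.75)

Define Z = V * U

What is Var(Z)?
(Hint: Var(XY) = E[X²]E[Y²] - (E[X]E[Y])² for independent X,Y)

Var(XY) = E[X²]E[Y²] - (E[X]E[Y])²
E[V] = 0, Var(V) = 6.25
E[U] = 3, Var(U) = 2.25
E[V²] = 6.25 + 0² = 6.25
E[U²] = 2.25 + 3² = 11.25
Var(Z) = 6.25*11.25 - (0*3)²
= 70.3125 - 0 = 70.3125

70.3125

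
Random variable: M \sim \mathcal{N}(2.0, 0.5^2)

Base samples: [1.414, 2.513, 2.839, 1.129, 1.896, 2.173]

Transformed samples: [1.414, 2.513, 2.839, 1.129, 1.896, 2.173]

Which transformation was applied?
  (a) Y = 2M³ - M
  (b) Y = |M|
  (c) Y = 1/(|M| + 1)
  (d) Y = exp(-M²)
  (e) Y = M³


Checking option (b) Y = |M|:
  M = 1.414 -> Y = 1.414 ✓
  M = 2.513 -> Y = 2.513 ✓
  M = 2.839 -> Y = 2.839 ✓
All samples match this transformation.

(b) |M|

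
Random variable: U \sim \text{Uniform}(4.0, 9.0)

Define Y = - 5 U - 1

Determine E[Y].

For Y = -5U - 1:
E[Y] = -5 * E[U] - 1
E[U] = (4 + 9)/2 = 6.5
E[Y] = -5 * 6.5 - 1 = -33.5

-33.5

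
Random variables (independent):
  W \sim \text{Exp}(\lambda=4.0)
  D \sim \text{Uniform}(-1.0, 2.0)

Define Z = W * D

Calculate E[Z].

For independent RVs: E[XY] = E[X]*E[Y]
E[W] = 0.25
E[D] = 0.5
E[Z] = 0.25 * 0.5 = 0.125

0.125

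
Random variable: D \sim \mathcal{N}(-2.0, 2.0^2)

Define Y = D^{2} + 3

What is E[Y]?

E[Y] = 1*E[D²] + 3
E[D] = -2
E[D²] = Var(D) + (E[D])² = 4 + 4 = 8
E[Y] = 1*8 + 3 = 11

11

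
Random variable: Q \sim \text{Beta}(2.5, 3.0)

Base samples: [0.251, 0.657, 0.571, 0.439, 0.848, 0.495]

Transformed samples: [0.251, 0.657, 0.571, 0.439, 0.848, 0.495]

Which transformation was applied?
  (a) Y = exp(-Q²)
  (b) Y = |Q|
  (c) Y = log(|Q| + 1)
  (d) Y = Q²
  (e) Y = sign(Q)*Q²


Checking option (b) Y = |Q|:
  Q = 0.251 -> Y = 0.251 ✓
  Q = 0.657 -> Y = 0.657 ✓
  Q = 0.571 -> Y = 0.571 ✓
All samples match this transformation.

(b) |Q|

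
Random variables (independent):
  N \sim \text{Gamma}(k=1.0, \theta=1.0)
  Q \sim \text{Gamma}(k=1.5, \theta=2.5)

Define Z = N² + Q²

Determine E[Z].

E[Z] = E[N²] + E[Q²]
E[N²] = Var(N) + E[N]² = 1 + 1 = 2
E[Q²] = Var(Q) + E[Q]² = 9.375 + 14.0625 = 23.4375
E[Z] = 2 + 23.4375 = 25.4375

25.4375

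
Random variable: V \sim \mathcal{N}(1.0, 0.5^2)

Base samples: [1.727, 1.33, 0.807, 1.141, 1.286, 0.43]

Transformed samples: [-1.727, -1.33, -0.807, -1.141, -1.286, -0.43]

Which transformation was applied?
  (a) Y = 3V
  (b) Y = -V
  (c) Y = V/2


Checking option (b) Y = -V:
  V = 1.727 -> Y = -1.727 ✓
  V = 1.33 -> Y = -1.33 ✓
  V = 0.807 -> Y = -0.807 ✓
All samples match this transformation.

(b) -V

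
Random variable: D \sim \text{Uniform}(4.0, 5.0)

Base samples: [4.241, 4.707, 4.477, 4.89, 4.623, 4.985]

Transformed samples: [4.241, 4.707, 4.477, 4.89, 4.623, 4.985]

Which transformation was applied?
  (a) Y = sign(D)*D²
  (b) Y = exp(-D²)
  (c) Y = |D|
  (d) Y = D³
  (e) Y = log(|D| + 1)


Checking option (c) Y = |D|:
  D = 4.241 -> Y = 4.241 ✓
  D = 4.707 -> Y = 4.707 ✓
  D = 4.477 -> Y = 4.477 ✓
All samples match this transformation.

(c) |D|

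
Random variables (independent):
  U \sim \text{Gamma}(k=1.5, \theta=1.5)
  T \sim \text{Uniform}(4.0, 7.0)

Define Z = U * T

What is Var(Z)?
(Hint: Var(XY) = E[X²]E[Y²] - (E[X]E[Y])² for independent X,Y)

Var(XY) = E[X²]E[Y²] - (E[X]E[Y])²
E[U] = 2.25, Var(U) = 3.375
E[T] = 5.5, Var(T) = 0.75
E[U²] = 3.375 + 2.25² = 8.4375
E[T²] = 0.75 + 5.5² = 31
Var(Z) = 8.4375*31 - (2.25*5.5)²
= 261.5625 - 153.14062 = 108.42188

108.42188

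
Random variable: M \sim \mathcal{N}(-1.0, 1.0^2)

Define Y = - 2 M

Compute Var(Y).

For Y = aM + b: Var(Y) = a² * Var(M)
Var(M) = 1.0^2 = 1
Var(Y) = (-2)² * 1 = 4 * 1 = 4

4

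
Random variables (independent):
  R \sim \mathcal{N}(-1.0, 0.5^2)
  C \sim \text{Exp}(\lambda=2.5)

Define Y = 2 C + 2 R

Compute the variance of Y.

For independent RVs: Var(aX + bY) = a²Var(X) + b²Var(Y)
Var(R) = 0.25
Var(C) = 0.16
Var(Y) = 2²*0.25 + 2²*0.16
= 4*0.25 + 4*0.16 = 1.64

1.64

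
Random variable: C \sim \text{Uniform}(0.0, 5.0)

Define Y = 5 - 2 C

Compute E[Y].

For Y = -2C + 5:
E[Y] = -2 * E[C] + 5
E[C] = (0 + 5)/2 = 2.5
E[Y] = -2 * 2.5 + 5 = 0

0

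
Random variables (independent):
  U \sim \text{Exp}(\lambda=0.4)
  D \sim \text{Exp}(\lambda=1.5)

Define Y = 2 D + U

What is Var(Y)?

For independent RVs: Var(aX + bY) = a²Var(X) + b²Var(Y)
Var(U) = 6.25
Var(D) = 0.44444444
Var(Y) = 1²*6.25 + 2²*0.44444444
= 1*6.25 + 4*0.44444444 = 8.0277778

8.0277778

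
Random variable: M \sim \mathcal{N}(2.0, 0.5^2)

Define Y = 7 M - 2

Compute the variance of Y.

For Y = aM + b: Var(Y) = a² * Var(M)
Var(M) = 0.5^2 = 0.25
Var(Y) = 7² * 0.25 = 49 * 0.25 = 12.25

12.25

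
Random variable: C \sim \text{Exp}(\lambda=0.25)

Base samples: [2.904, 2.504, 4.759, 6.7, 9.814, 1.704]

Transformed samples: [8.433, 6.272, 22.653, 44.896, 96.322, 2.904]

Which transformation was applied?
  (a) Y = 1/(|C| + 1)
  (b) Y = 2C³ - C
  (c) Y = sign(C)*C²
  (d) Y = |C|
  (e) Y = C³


Checking option (c) Y = sign(C)*C²:
  C = 2.904 -> Y = 8.433 ✓
  C = 2.504 -> Y = 6.272 ✓
  C = 4.759 -> Y = 22.653 ✓
All samples match this transformation.

(c) sign(C)*C²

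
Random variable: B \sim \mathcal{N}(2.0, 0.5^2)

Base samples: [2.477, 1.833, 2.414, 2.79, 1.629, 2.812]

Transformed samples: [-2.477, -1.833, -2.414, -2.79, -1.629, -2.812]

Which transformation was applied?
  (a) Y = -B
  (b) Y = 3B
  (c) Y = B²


Checking option (a) Y = -B:
  B = 2.477 -> Y = -2.477 ✓
  B = 1.833 -> Y = -1.833 ✓
  B = 2.414 -> Y = -2.414 ✓
All samples match this transformation.

(a) -B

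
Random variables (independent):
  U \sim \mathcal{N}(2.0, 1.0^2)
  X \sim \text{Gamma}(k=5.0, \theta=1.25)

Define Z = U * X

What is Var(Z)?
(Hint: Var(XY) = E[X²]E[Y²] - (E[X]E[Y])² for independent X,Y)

Var(XY) = E[X²]E[Y²] - (E[X]E[Y])²
E[U] = 2, Var(U) = 1
E[X] = 6.25, Var(X) = 7.8125
E[U²] = 1 + 2² = 5
E[X²] = 7.8125 + 6.25² = 46.875
Var(Z) = 5*46.875 - (2*6.25)²
= 234.375 - 156.25 = 78.125

78.125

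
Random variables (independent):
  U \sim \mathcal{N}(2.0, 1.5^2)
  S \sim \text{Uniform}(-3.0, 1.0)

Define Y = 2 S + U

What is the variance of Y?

For independent RVs: Var(aX + bY) = a²Var(X) + b²Var(Y)
Var(U) = 2.25
Var(S) = 1.3333333
Var(Y) = 1²*2.25 + 2²*1.3333333
= 1*2.25 + 4*1.3333333 = 7.5833333

7.5833333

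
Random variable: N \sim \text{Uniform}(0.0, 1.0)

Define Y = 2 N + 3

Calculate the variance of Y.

For Y = aN + b: Var(Y) = a² * Var(N)
Var(N) = (1 - 0)^2/12 = 0.083333333
Var(Y) = 2² * 0.083333333 = 4 * 0.083333333 = 0.33333333

0.33333333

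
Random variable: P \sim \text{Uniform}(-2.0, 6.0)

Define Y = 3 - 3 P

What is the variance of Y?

For Y = aP + b: Var(Y) = a² * Var(P)
Var(P) = (6 + 2)^2/12 = 5.3333333
Var(Y) = (-3)² * 5.3333333 = 9 * 5.3333333 = 48

48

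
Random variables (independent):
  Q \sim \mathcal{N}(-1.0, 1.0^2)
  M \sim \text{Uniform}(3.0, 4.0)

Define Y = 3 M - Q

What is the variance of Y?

For independent RVs: Var(aX + bY) = a²Var(X) + b²Var(Y)
Var(Q) = 1
Var(M) = 0.083333333
Var(Y) = (-1)²*1 + 3²*0.083333333
= 1*1 + 9*0.083333333 = 1.75

1.75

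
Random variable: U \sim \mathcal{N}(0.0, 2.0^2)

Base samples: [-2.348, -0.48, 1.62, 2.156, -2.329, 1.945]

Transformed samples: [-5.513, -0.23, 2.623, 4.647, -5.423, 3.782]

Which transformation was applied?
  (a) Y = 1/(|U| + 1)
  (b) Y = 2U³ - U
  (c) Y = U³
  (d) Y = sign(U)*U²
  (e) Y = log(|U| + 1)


Checking option (d) Y = sign(U)*U²:
  U = -2.348 -> Y = -5.513 ✓
  U = -0.48 -> Y = -0.23 ✓
  U = 1.62 -> Y = 2.623 ✓
All samples match this transformation.

(d) sign(U)*U²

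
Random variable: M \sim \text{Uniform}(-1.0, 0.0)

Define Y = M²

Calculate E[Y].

E[M²] = Var(M) + (E[M])² = 0.083333333 + 0.25 = 0.33333333

0.33333333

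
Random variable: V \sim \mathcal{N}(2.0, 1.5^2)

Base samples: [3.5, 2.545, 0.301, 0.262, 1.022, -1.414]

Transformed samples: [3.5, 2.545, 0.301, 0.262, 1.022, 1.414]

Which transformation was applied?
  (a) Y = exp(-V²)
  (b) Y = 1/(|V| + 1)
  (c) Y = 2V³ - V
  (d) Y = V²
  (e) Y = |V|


Checking option (e) Y = |V|:
  V = 3.5 -> Y = 3.5 ✓
  V = 2.545 -> Y = 2.545 ✓
  V = 0.301 -> Y = 0.301 ✓
All samples match this transformation.

(e) |V|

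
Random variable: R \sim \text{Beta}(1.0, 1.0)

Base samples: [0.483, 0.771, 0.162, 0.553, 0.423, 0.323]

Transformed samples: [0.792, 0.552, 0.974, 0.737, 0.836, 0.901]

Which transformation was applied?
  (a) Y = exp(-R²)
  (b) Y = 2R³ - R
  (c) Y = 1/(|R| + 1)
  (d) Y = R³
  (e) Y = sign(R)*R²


Checking option (a) Y = exp(-R²):
  R = 0.483 -> Y = 0.792 ✓
  R = 0.771 -> Y = 0.552 ✓
  R = 0.162 -> Y = 0.974 ✓
All samples match this transformation.

(a) exp(-R²)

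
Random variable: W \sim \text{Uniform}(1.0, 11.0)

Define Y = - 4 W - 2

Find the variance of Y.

For Y = aW + b: Var(Y) = a² * Var(W)
Var(W) = (11 - 1)^2/12 = 8.3333333
Var(Y) = (-4)² * 8.3333333 = 16 * 8.3333333 = 133.33333

133.33333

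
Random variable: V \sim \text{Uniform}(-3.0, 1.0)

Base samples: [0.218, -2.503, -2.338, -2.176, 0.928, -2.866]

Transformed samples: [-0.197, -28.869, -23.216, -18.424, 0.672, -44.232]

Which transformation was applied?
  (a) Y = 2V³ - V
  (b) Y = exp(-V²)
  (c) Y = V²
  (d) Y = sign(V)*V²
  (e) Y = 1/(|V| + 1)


Checking option (a) Y = 2V³ - V:
  V = 0.218 -> Y = -0.197 ✓
  V = -2.503 -> Y = -28.869 ✓
  V = -2.338 -> Y = -23.216 ✓
All samples match this transformation.

(a) 2V³ - V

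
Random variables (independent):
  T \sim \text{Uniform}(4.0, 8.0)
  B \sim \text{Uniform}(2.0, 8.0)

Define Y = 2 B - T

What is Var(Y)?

For independent RVs: Var(aX + bY) = a²Var(X) + b²Var(Y)
Var(T) = 1.3333333
Var(B) = 3
Var(Y) = (-1)²*1.3333333 + 2²*3
= 1*1.3333333 + 4*3 = 13.333333

13.333333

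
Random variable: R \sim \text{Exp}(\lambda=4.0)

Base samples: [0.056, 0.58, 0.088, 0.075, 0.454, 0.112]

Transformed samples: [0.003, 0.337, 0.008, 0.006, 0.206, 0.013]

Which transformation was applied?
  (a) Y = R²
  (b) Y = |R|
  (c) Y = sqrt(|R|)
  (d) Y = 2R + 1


Checking option (a) Y = R²:
  R = 0.056 -> Y = 0.003 ✓
  R = 0.58 -> Y = 0.337 ✓
  R = 0.088 -> Y = 0.008 ✓
All samples match this transformation.

(a) R²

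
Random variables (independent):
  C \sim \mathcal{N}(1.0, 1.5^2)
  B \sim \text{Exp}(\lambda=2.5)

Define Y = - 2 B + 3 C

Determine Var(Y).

For independent RVs: Var(aX + bY) = a²Var(X) + b²Var(Y)
Var(C) = 2.25
Var(B) = 0.16
Var(Y) = 3²*2.25 + (-2)²*0.16
= 9*2.25 + 4*0.16 = 20.89

20.89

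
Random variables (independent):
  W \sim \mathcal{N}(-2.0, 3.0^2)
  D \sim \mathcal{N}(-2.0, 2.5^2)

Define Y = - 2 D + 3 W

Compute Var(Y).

For independent RVs: Var(aX + bY) = a²Var(X) + b²Var(Y)
Var(W) = 9
Var(D) = 6.25
Var(Y) = 3²*9 + (-2)²*6.25
= 9*9 + 4*6.25 = 106

106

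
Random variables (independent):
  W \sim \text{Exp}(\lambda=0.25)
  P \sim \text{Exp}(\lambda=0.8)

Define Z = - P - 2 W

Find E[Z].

E[Z] = -2*E[W] - 1*E[P]
E[W] = 4
E[P] = 1.25
E[Z] = -2*4 - 1*1.25 = -9.25

-9.25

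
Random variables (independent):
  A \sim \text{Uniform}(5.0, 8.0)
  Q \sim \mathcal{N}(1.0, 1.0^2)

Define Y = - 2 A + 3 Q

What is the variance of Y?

For independent RVs: Var(aX + bY) = a²Var(X) + b²Var(Y)
Var(A) = 0.75
Var(Q) = 1
Var(Y) = (-2)²*0.75 + 3²*1
= 4*0.75 + 9*1 = 12

12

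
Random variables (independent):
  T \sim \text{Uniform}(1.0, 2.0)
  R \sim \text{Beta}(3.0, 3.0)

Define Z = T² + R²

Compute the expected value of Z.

E[Z] = E[T²] + E[R²]
E[T²] = Var(T) + E[T]² = 0.083333333 + 2.25 = 2.3333333
E[R²] = Var(R) + E[R]² = 0.035714286 + 0.25 = 0.28571429
E[Z] = 2.3333333 + 0.28571429 = 2.6190476

2.6190476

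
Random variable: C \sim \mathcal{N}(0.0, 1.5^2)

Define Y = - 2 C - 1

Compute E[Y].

For Y = -2C - 1:
E[Y] = -2 * E[C] - 1
E[C] = 0.0 = 0
E[Y] = -2 * 0 - 1 = -1

-1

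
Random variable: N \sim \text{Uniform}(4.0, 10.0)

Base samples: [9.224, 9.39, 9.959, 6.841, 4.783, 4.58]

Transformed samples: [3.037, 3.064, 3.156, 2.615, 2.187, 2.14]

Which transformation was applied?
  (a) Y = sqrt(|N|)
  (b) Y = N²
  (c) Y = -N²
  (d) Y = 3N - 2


Checking option (a) Y = sqrt(|N|):
  N = 9.224 -> Y = 3.037 ✓
  N = 9.39 -> Y = 3.064 ✓
  N = 9.959 -> Y = 3.156 ✓
All samples match this transformation.

(a) sqrt(|N|)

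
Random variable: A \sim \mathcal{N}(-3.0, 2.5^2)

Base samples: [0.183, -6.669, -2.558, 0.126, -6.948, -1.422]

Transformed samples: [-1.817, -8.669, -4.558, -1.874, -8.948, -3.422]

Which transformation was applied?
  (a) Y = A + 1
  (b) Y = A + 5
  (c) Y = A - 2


Checking option (c) Y = A - 2:
  A = 0.183 -> Y = -1.817 ✓
  A = -6.669 -> Y = -8.669 ✓
  A = -2.558 -> Y = -4.558 ✓
All samples match this transformation.

(c) A - 2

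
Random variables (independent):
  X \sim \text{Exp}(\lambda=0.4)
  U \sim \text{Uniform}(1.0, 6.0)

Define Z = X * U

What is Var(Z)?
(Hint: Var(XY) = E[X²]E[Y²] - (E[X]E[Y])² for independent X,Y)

Var(XY) = E[X²]E[Y²] - (E[X]E[Y])²
E[X] = 2.5, Var(X) = 6.25
E[U] = 3.5, Var(U) = 2.0833333
E[X²] = 6.25 + 2.5² = 12.5
E[U²] = 2.0833333 + 3.5² = 14.333333
Var(Z) = 12.5*14.333333 - (2.5*3.5)²
= 179.16667 - 76.5625 = 102.60417

102.60417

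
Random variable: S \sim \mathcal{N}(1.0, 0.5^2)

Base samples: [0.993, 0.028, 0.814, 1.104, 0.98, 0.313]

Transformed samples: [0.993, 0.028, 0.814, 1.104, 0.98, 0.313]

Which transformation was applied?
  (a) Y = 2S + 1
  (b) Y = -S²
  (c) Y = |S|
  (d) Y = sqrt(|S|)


Checking option (c) Y = |S|:
  S = 0.993 -> Y = 0.993 ✓
  S = 0.028 -> Y = 0.028 ✓
  S = 0.814 -> Y = 0.814 ✓
All samples match this transformation.

(c) |S|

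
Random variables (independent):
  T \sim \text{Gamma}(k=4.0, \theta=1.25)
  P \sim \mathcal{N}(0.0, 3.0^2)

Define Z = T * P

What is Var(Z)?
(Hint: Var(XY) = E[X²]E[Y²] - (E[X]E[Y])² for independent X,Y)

Var(XY) = E[X²]E[Y²] - (E[X]E[Y])²
E[T] = 5, Var(T) = 6.25
E[P] = 0, Var(P) = 9
E[T²] = 6.25 + 5² = 31.25
E[P²] = 9 + 0² = 9
Var(Z) = 31.25*9 - (5*0)²
= 281.25 - 0 = 281.25

281.25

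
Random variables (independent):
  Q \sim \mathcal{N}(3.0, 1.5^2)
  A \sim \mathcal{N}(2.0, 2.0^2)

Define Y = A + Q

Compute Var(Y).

For independent RVs: Var(aX + bY) = a²Var(X) + b²Var(Y)
Var(Q) = 2.25
Var(A) = 4
Var(Y) = 1²*2.25 + 1²*4
= 1*2.25 + 1*4 = 6.25

6.25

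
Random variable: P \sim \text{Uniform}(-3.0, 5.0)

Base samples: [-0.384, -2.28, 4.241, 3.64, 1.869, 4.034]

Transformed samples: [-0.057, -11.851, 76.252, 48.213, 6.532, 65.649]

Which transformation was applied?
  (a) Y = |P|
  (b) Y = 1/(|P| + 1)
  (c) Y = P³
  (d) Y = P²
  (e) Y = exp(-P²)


Checking option (c) Y = P³:
  P = -0.384 -> Y = -0.057 ✓
  P = -2.28 -> Y = -11.851 ✓
  P = 4.241 -> Y = 76.252 ✓
All samples match this transformation.

(c) P³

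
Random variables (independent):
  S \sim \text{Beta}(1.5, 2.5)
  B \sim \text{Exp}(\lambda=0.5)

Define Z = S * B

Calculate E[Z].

For independent RVs: E[XY] = E[X]*E[Y]
E[S] = 0.375
E[B] = 2
E[Z] = 0.375 * 2 = 0.75

0.75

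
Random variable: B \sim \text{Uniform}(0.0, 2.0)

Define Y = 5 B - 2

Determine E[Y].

For Y = 5B - 2:
E[Y] = 5 * E[B] - 2
E[B] = (0 + 2)/2 = 1
E[Y] = 5 * 1 - 2 = 3

3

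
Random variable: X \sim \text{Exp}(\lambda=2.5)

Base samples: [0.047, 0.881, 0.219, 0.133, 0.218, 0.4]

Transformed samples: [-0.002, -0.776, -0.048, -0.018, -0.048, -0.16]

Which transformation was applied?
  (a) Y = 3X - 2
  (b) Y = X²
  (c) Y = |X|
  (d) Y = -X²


Checking option (d) Y = -X²:
  X = 0.047 -> Y = -0.002 ✓
  X = 0.881 -> Y = -0.776 ✓
  X = 0.219 -> Y = -0.048 ✓
All samples match this transformation.

(d) -X²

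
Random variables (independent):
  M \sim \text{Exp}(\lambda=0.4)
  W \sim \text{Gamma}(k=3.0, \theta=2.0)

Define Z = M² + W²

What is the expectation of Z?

E[Z] = E[M²] + E[W²]
E[M²] = Var(M) + E[M]² = 6.25 + 6.25 = 12.5
E[W²] = Var(W) + E[W]² = 12 + 36 = 48
E[Z] = 12.5 + 48 = 60.5

60.5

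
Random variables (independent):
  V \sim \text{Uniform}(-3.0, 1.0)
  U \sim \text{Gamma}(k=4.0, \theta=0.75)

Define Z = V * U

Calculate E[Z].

For independent RVs: E[XY] = E[X]*E[Y]
E[V] = -1
E[U] = 3
E[Z] = -1 * 3 = -3

-3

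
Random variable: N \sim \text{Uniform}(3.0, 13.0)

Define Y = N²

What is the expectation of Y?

E[N²] = Var(N) + (E[N])² = 8.3333333 + 64 = 72.333333

72.333333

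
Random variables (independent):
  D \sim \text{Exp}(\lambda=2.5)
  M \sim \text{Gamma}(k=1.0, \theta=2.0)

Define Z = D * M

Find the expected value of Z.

For independent RVs: E[XY] = E[X]*E[Y]
E[D] = 0.4
E[M] = 2
E[Z] = 0.4 * 2 = 0.8

0.8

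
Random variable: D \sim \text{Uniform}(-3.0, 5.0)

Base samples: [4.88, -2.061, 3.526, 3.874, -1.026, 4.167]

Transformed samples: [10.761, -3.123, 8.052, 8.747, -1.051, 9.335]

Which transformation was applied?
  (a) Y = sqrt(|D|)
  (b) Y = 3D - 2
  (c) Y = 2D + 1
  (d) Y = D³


Checking option (c) Y = 2D + 1:
  D = 4.88 -> Y = 10.761 ✓
  D = -2.061 -> Y = -3.123 ✓
  D = 3.526 -> Y = 8.052 ✓
All samples match this transformation.

(c) 2D + 1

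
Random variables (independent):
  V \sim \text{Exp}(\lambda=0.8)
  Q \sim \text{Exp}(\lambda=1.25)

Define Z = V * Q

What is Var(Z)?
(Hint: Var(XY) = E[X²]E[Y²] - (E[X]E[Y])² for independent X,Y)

Var(XY) = E[X²]E[Y²] - (E[X]E[Y])²
E[V] = 1.25, Var(V) = 1.5625
E[Q] = 0.8, Var(Q) = 0.64
E[V²] = 1.5625 + 1.25² = 3.125
E[Q²] = 0.64 + 0.8² = 1.28
Var(Z) = 3.125*1.28 - (1.25*0.8)²
= 4 - 1 = 3

3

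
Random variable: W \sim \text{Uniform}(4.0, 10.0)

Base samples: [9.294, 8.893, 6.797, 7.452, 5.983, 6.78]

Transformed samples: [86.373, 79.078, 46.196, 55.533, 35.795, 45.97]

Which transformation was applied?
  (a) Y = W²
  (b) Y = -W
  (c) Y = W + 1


Checking option (a) Y = W²:
  W = 9.294 -> Y = 86.373 ✓
  W = 8.893 -> Y = 79.078 ✓
  W = 6.797 -> Y = 46.196 ✓
All samples match this transformation.

(a) W²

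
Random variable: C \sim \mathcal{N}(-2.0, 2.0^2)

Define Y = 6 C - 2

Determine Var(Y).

For Y = aC + b: Var(Y) = a² * Var(C)
Var(C) = 2.0^2 = 4
Var(Y) = 6² * 4 = 36 * 4 = 144

144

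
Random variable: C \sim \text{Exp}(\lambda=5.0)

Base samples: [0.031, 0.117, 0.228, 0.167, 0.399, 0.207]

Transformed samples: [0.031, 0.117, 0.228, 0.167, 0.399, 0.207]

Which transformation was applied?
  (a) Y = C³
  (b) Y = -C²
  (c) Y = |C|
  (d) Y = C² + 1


Checking option (c) Y = |C|:
  C = 0.031 -> Y = 0.031 ✓
  C = 0.117 -> Y = 0.117 ✓
  C = 0.228 -> Y = 0.228 ✓
All samples match this transformation.

(c) |C|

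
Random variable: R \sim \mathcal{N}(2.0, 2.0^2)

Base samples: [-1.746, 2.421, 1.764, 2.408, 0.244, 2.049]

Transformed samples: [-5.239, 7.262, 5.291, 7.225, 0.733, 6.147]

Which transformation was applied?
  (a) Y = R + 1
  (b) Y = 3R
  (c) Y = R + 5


Checking option (b) Y = 3R:
  R = -1.746 -> Y = -5.239 ✓
  R = 2.421 -> Y = 7.262 ✓
  R = 1.764 -> Y = 5.291 ✓
All samples match this transformation.

(b) 3R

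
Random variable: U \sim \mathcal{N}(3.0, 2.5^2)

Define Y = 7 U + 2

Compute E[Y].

For Y = 7U + 2:
E[Y] = 7 * E[U] + 2
E[U] = 3.0 = 3
E[Y] = 7 * 3 + 2 = 23

23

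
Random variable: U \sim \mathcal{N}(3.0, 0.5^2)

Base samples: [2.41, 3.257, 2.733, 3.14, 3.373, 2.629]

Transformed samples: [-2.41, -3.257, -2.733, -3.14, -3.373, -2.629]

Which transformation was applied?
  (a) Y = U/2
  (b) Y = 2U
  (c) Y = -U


Checking option (c) Y = -U:
  U = 2.41 -> Y = -2.41 ✓
  U = 3.257 -> Y = -3.257 ✓
  U = 2.733 -> Y = -2.733 ✓
All samples match this transformation.

(c) -U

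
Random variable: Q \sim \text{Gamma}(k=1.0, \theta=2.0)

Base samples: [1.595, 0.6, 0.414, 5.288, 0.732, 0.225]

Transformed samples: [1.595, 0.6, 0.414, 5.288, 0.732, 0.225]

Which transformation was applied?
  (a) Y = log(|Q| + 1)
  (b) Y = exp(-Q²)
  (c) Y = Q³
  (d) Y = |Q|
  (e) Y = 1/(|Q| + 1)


Checking option (d) Y = |Q|:
  Q = 1.595 -> Y = 1.595 ✓
  Q = 0.6 -> Y = 0.6 ✓
  Q = 0.414 -> Y = 0.414 ✓
All samples match this transformation.

(d) |Q|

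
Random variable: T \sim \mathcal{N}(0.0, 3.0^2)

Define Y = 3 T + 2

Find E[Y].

For Y = 3T + 2:
E[Y] = 3 * E[T] + 2
E[T] = 0.0 = 0
E[Y] = 3 * 0 + 2 = 2

2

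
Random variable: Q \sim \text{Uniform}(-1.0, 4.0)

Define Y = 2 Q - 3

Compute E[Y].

For Y = 2Q - 3:
E[Y] = 2 * E[Q] - 3
E[Q] = (-1 + 4)/2 = 1.5
E[Y] = 2 * 1.5 - 3 = 0

0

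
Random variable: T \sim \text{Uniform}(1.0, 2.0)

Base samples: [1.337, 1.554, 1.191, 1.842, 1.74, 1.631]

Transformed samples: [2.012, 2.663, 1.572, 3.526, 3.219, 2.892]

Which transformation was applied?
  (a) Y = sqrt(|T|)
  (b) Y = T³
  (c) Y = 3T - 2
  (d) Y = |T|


Checking option (c) Y = 3T - 2:
  T = 1.337 -> Y = 2.012 ✓
  T = 1.554 -> Y = 2.663 ✓
  T = 1.191 -> Y = 1.572 ✓
All samples match this transformation.

(c) 3T - 2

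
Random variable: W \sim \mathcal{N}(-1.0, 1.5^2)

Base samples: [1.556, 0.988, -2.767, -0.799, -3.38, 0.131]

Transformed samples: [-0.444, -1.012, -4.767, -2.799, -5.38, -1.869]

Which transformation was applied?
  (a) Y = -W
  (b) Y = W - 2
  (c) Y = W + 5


Checking option (b) Y = W - 2:
  W = 1.556 -> Y = -0.444 ✓
  W = 0.988 -> Y = -1.012 ✓
  W = -2.767 -> Y = -4.767 ✓
All samples match this transformation.

(b) W - 2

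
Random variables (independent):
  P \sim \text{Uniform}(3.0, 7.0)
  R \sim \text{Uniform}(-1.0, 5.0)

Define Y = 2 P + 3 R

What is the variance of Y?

For independent RVs: Var(aX + bY) = a²Var(X) + b²Var(Y)
Var(P) = 1.3333333
Var(R) = 3
Var(Y) = 2²*1.3333333 + 3²*3
= 4*1.3333333 + 9*3 = 32.333333

32.333333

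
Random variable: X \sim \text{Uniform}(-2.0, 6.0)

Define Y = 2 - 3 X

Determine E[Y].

For Y = -3X + 2:
E[Y] = -3 * E[X] + 2
E[X] = (-2 + 6)/2 = 2
E[Y] = -3 * 2 + 2 = -4

-4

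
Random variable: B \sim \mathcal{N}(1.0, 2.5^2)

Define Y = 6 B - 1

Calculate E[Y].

For Y = 6B - 1:
E[Y] = 6 * E[B] - 1
E[B] = 1.0 = 1
E[Y] = 6 * 1 - 1 = 5

5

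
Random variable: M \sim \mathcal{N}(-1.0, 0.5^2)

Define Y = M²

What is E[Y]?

Using E[X²] = Var(X) + (E[X])²:
E[M] = -1
Var(M) = 0.5^2 = 0.25
E[M²] = 0.25 + (-1)² = 0.25 + 1 = 1.25

1.25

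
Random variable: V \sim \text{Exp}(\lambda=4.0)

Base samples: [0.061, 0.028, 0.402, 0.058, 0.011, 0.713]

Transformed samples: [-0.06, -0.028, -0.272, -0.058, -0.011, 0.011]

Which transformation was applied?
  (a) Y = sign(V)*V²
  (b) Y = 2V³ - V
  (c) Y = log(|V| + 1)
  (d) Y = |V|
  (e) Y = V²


Checking option (b) Y = 2V³ - V:
  V = 0.061 -> Y = -0.06 ✓
  V = 0.028 -> Y = -0.028 ✓
  V = 0.402 -> Y = -0.272 ✓
All samples match this transformation.

(b) 2V³ - V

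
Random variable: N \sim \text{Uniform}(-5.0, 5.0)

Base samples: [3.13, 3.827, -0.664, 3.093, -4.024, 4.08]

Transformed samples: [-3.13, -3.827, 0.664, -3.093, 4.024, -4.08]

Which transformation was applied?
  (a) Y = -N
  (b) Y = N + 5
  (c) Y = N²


Checking option (a) Y = -N:
  N = 3.13 -> Y = -3.13 ✓
  N = 3.827 -> Y = -3.827 ✓
  N = -0.664 -> Y = 0.664 ✓
All samples match this transformation.

(a) -N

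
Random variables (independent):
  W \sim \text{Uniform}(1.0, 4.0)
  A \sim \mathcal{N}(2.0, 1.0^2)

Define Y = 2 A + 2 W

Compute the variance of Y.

For independent RVs: Var(aX + bY) = a²Var(X) + b²Var(Y)
Var(W) = 0.75
Var(A) = 1
Var(Y) = 2²*0.75 + 2²*1
= 4*0.75 + 4*1 = 7

7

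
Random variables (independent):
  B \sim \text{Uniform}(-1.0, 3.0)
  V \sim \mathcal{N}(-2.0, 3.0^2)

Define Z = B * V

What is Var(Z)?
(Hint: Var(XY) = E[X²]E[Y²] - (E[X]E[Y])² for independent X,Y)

Var(XY) = E[X²]E[Y²] - (E[X]E[Y])²
E[B] = 1, Var(B) = 1.3333333
E[V] = -2, Var(V) = 9
E[B²] = 1.3333333 + 1² = 2.3333333
E[V²] = 9 + (-2)² = 13
Var(Z) = 2.3333333*13 - (1*(-2))²
= 30.333333 - 4 = 26.333333

26.333333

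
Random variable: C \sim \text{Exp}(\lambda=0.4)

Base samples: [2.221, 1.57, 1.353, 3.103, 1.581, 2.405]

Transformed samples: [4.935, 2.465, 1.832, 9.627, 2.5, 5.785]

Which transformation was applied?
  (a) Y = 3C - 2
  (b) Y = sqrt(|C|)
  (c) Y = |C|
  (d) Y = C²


Checking option (d) Y = C²:
  C = 2.221 -> Y = 4.935 ✓
  C = 1.57 -> Y = 2.465 ✓
  C = 1.353 -> Y = 1.832 ✓
All samples match this transformation.

(d) C²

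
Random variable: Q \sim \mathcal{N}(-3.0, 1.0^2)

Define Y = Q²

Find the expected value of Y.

E[Q²] = Var(Q) + (E[Q])² = 1 + 9 = 10

10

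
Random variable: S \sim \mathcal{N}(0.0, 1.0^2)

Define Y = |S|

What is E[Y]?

For X ~ N(0, 1.0²), E[|X|] = sigma * sqrt(2/pi)
= 1.0 * sqrt(2/pi) = 0.79788456

0.79788456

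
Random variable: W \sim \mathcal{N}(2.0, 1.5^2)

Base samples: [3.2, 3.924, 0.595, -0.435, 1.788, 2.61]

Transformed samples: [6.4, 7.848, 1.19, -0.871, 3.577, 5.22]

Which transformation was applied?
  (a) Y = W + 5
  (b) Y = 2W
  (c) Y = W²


Checking option (b) Y = 2W:
  W = 3.2 -> Y = 6.4 ✓
  W = 3.924 -> Y = 7.848 ✓
  W = 0.595 -> Y = 1.19 ✓
All samples match this transformation.

(b) 2W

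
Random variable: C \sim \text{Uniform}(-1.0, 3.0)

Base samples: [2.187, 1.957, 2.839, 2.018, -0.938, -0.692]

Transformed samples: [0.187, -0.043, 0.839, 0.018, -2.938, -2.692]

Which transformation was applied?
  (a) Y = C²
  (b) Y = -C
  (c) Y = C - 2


Checking option (c) Y = C - 2:
  C = 2.187 -> Y = 0.187 ✓
  C = 1.957 -> Y = -0.043 ✓
  C = 2.839 -> Y = 0.839 ✓
All samples match this transformation.

(c) C - 2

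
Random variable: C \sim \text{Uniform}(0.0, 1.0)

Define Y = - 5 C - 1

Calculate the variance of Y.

For Y = aC + b: Var(Y) = a² * Var(C)
Var(C) = (1 - 0)^2/12 = 0.083333333
Var(Y) = (-5)² * 0.083333333 = 25 * 0.083333333 = 2.0833333

2.0833333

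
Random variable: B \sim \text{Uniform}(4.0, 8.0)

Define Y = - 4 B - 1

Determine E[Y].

For Y = -4B - 1:
E[Y] = -4 * E[B] - 1
E[B] = (4 + 8)/2 = 6
E[Y] = -4 * 6 - 1 = -25

-25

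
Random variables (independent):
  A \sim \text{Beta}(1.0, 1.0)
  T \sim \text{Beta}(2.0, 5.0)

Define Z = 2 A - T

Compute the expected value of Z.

E[Z] = 2*E[A] - 1*E[T]
E[A] = 0.5
E[T] = 0.28571429
E[Z] = 2*0.5 - 1*0.28571429 = 0.71428571

0.71428571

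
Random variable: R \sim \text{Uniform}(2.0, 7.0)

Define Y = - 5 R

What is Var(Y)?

For Y = aR + b: Var(Y) = a² * Var(R)
Var(R) = (7 - 2)^2/12 = 2.0833333
Var(Y) = (-5)² * 2.0833333 = 25 * 2.0833333 = 52.083333

52.083333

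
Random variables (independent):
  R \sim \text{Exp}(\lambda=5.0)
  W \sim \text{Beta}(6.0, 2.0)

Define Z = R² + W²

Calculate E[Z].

E[Z] = E[R²] + E[W²]
E[R²] = Var(R) + E[R]² = 0.04 + 0.04 = 0.08
E[W²] = Var(W) + E[W]² = 0.020833333 + 0.5625 = 0.58333333
E[Z] = 0.08 + 0.58333333 = 0.66333333

0.66333333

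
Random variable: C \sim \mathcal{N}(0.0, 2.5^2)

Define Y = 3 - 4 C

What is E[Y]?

For Y = -4C + 3:
E[Y] = -4 * E[C] + 3
E[C] = 0.0 = 0
E[Y] = -4 * 0 + 3 = 3

3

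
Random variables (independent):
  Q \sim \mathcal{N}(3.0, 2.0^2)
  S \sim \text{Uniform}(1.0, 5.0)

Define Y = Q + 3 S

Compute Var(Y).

For independent RVs: Var(aX + bY) = a²Var(X) + b²Var(Y)
Var(Q) = 4
Var(S) = 1.3333333
Var(Y) = 1²*4 + 3²*1.3333333
= 1*4 + 9*1.3333333 = 16

16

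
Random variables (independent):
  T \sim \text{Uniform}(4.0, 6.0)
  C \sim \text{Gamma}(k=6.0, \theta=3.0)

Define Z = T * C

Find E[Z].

For independent RVs: E[XY] = E[X]*E[Y]
E[T] = 5
E[C] = 18
E[Z] = 5 * 18 = 90

90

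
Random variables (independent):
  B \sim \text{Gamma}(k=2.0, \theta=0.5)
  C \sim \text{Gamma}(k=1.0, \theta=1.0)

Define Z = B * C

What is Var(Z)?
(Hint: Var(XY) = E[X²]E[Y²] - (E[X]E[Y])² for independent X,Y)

Var(XY) = E[X²]E[Y²] - (E[X]E[Y])²
E[B] = 1, Var(B) = 0.5
E[C] = 1, Var(C) = 1
E[B²] = 0.5 + 1² = 1.5
E[C²] = 1 + 1² = 2
Var(Z) = 1.5*2 - (1*1)²
= 3 - 1 = 2

2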